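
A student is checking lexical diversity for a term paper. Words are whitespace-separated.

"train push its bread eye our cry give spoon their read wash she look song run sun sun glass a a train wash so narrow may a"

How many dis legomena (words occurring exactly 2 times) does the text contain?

3

Frequencies: a:3, train:2, wash:2, sun:2, push:1, its:1, bread:1, eye:1, our:1, cry:1, give:1, spoon:1, their:1, read:1, she:1, look:1, song:1, run:1, glass:1, so:1, … (2 more, each freq 1)
Words with frequency 2: sun, train, wash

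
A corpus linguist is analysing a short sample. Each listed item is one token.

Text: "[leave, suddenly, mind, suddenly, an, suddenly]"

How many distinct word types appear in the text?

4

Distinct types: {an, leave, mind, suddenly}
V = 4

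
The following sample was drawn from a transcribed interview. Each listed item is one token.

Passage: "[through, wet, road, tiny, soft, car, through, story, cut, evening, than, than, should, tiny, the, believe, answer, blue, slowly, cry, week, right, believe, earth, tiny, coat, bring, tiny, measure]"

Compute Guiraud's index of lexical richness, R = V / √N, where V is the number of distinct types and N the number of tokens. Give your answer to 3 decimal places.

N = 29, V = 23.
√N = 5.385165
R = 23 / 5.385165 = 4.271

4.271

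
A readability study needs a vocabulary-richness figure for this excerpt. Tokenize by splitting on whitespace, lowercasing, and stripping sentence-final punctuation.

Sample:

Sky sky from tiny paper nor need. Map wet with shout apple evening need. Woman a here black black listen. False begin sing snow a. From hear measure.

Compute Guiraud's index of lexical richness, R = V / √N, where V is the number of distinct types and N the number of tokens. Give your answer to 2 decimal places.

N = 28, V = 23.
√N = 5.291503
R = 23 / 5.291503 = 4.35

4.35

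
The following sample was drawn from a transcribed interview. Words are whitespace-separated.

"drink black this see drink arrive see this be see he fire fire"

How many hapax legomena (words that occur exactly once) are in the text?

4

Frequencies: see:3, drink:2, this:2, fire:2, black:1, arrive:1, be:1, he:1
Hapax (freq=1): arrive, be, black, he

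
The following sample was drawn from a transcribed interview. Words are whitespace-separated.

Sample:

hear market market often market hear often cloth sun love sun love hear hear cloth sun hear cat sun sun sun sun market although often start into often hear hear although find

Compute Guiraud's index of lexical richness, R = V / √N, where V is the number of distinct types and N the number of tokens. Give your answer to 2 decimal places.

N = 32, V = 11.
√N = 5.656854
R = 11 / 5.656854 = 1.94

1.94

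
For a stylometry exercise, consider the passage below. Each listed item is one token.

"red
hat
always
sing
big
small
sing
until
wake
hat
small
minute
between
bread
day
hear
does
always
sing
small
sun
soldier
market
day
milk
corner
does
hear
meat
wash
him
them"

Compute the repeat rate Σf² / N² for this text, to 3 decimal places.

0.053

Frequencies: sing:3, small:3, hat:2, always:2, day:2, hear:2, does:2, red:1, big:1, until:1, wake:1, minute:1, between:1, bread:1, sun:1, soldier:1, market:1, milk:1, corner:1, meat:1, … (3 more, each freq 1)
Σf² = 54; N² = 1024
Repeat rate = 54 / 1024 = 0.053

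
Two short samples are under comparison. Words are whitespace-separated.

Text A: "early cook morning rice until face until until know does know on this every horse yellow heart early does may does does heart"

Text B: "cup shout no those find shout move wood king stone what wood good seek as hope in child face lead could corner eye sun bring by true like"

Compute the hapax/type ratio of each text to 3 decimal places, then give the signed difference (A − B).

A: hapax=10, V=15, ratio=0.667
B: hapax=24, V=26, ratio=0.923
Difference = 0.667 − 0.923 = -0.256

-0.256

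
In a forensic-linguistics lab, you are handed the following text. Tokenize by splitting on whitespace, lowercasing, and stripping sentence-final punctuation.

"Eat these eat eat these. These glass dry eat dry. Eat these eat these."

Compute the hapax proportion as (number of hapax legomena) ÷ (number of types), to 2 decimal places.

Frequencies: eat:6, these:5, dry:2, glass:1
Hapax count = 1; type count = 4.
Ratio = 1 / 4 = 0.25

0.25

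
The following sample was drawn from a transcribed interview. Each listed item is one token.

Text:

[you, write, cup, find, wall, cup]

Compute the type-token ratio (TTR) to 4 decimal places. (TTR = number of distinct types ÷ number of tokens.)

N = 6 tokens, V = 5 types.
TTR = V / N = 5 / 6 = 0.8333

0.8333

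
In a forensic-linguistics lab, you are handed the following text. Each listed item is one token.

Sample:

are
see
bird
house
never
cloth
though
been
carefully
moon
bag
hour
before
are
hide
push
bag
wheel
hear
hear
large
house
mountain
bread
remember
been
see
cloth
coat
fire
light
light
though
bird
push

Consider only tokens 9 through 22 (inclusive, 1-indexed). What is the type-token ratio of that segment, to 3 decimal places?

Segment tokens 9–22: carefully, moon, bag, hour, before, are, hide, push, bag, wheel, hear, hear, large, house
Segment N = 14, segment V = 12.
TTR = 12 / 14 = 0.857

0.857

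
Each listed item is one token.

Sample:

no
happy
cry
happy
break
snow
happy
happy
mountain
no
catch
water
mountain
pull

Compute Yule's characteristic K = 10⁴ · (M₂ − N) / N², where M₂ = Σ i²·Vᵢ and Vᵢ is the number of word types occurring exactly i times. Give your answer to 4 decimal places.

Frequencies: happy:4, no:2, mountain:2, cry:1, break:1, snow:1, catch:1, water:1, pull:1
N = 14. Frequency spectrum: V_1=6, V_2=2, V_4=1
M₂ = 1²·6 + 2²·2 + 4²·1 = 30
K = 10000 × (30 − 14) / 14² = 816.3265

816.3265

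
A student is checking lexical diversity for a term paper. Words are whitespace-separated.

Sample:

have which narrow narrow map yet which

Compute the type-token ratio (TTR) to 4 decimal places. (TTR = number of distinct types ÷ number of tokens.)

0.7143

N = 7 tokens, V = 5 types.
TTR = V / N = 5 / 7 = 0.7143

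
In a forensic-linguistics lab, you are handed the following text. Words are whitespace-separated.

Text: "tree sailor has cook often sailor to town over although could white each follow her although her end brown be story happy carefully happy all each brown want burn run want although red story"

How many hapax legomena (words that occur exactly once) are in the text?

Frequencies: although:3, sailor:2, each:2, her:2, brown:2, story:2, happy:2, want:2, tree:1, has:1, cook:1, often:1, to:1, town:1, over:1, could:1, white:1, follow:1, end:1, be:1, … (5 more, each freq 1)
Hapax (freq=1): all, be, burn, carefully, cook, could, end, follow, has, often, over, red, run, to, town, tree, white

17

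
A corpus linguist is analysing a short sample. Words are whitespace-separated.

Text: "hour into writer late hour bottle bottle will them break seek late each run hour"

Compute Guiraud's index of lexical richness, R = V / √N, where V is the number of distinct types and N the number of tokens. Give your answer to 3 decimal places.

2.840

N = 15, V = 11.
√N = 3.872983
R = 11 / 3.872983 = 2.840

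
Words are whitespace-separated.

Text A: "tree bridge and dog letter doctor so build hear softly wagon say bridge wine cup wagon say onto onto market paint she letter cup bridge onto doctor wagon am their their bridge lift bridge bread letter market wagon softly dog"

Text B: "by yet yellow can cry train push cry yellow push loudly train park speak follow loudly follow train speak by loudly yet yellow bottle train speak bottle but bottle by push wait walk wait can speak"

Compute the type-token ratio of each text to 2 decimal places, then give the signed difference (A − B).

0.13

TTR(A) = 22/40 = 0.55
TTR(B) = 15/36 = 0.42
Difference = 0.55 − 0.42 = 0.13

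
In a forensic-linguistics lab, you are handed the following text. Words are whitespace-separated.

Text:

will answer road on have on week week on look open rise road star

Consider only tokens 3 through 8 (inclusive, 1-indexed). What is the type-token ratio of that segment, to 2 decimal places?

0.67

Segment tokens 3–8: road, on, have, on, week, week
Segment N = 6, segment V = 4.
TTR = 4 / 6 = 0.67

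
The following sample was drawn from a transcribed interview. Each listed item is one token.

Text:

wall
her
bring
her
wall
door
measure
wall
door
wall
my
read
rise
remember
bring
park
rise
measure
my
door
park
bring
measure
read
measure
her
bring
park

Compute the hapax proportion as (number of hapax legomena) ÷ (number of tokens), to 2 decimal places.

0.04

Frequencies: wall:4, bring:4, measure:4, her:3, door:3, park:3, my:2, read:2, rise:2, remember:1
Hapax count = 1; token count = 28.
Ratio = 1 / 28 = 0.04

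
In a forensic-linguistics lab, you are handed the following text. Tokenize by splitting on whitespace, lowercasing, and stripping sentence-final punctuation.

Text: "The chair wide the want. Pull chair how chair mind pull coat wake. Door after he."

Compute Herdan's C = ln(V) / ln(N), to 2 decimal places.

0.90

N = 16, V = 12.
ln(V) = 2.484907, ln(N) = 2.772589
C = 2.484907 / 2.772589 = 0.90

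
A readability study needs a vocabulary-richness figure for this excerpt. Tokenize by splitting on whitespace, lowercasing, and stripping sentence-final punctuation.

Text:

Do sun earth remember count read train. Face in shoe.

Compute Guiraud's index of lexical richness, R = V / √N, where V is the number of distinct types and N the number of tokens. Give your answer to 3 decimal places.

N = 10, V = 10.
√N = 3.162278
R = 10 / 3.162278 = 3.162

3.162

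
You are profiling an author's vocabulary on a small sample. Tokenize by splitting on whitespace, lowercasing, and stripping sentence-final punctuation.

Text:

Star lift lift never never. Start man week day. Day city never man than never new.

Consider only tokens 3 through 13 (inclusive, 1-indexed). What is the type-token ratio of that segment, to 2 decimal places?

Segment tokens 3–13: lift, never, never, start, man, week, day, day, city, never, man
Segment N = 11, segment V = 7.
TTR = 7 / 11 = 0.64

0.64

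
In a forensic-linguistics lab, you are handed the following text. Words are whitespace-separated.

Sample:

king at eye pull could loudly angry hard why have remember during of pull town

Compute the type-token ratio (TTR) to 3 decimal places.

0.933

N = 15 tokens, V = 14 types.
TTR = V / N = 14 / 15 = 0.933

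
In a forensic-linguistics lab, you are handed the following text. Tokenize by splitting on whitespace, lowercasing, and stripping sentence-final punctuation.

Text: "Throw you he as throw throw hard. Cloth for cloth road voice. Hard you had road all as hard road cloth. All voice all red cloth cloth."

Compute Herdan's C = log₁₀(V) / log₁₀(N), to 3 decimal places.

0.754

N = 27, V = 12.
log₁₀(V) = 1.079181, log₁₀(N) = 1.431364
C = 1.079181 / 1.431364 = 0.754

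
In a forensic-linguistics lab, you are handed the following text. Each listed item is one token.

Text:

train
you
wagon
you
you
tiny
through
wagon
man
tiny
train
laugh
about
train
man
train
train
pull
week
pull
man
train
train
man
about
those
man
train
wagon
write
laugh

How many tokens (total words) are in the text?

31

Tokens: train, you, wagon, you, you, tiny, through, wagon, man, tiny, train, laugh, about, train, man, train, train, pull, week, pull, man, train, train, man, about, those, man, train, wagon, write, laugh
N = 31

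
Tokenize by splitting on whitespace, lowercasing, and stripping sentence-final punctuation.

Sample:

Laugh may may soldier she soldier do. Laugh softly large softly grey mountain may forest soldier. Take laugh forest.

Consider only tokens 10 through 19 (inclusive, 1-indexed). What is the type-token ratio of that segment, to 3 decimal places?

Segment tokens 10–19: large, softly, grey, mountain, may, forest, soldier, take, laugh, forest
Segment N = 10, segment V = 9.
TTR = 9 / 10 = 0.900

0.900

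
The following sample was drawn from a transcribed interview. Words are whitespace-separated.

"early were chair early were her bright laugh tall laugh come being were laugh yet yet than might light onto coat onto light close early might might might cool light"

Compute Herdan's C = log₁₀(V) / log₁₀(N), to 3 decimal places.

0.833

N = 30, V = 17.
log₁₀(V) = 1.230449, log₁₀(N) = 1.477121
C = 1.230449 / 1.477121 = 0.833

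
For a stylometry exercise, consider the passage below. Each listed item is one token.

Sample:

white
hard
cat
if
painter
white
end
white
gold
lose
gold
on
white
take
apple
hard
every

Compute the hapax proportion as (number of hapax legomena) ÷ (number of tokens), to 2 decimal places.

Frequencies: white:4, hard:2, gold:2, cat:1, if:1, painter:1, end:1, lose:1, on:1, take:1, apple:1, every:1
Hapax count = 9; token count = 17.
Ratio = 9 / 17 = 0.53

0.53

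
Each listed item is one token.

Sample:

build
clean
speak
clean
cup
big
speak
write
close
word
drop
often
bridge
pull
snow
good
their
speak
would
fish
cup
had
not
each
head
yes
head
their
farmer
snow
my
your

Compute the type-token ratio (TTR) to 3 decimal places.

0.781

N = 32 tokens, V = 25 types.
TTR = V / N = 25 / 32 = 0.781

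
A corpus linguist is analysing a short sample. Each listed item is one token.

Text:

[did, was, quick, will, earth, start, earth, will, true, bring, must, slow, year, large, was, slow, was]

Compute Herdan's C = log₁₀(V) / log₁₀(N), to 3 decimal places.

N = 17, V = 12.
log₁₀(V) = 1.079181, log₁₀(N) = 1.230449
C = 1.079181 / 1.230449 = 0.877

0.877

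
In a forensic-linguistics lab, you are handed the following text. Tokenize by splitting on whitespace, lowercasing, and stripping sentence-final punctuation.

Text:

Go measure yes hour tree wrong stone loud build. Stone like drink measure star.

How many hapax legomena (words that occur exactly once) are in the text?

Frequencies: measure:2, stone:2, go:1, yes:1, hour:1, tree:1, wrong:1, loud:1, build:1, like:1, drink:1, star:1
Hapax (freq=1): build, drink, go, hour, like, loud, star, tree, wrong, yes

10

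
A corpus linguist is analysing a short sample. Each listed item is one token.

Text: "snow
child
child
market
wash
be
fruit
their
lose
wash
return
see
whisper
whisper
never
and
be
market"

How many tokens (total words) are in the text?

Tokens: snow, child, child, market, wash, be, fruit, their, lose, wash, return, see, whisper, whisper, never, and, be, market
N = 18

18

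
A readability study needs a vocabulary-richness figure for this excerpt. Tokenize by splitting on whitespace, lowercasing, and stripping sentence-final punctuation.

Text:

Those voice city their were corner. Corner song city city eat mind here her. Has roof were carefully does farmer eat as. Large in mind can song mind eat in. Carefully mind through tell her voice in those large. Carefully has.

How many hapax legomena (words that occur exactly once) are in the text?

Frequencies: mind:4, city:3, eat:3, carefully:3, in:3, those:2, voice:2, were:2, corner:2, song:2, her:2, has:2, large:2, their:1, here:1, roof:1, does:1, farmer:1, as:1, can:1, … (2 more, each freq 1)
Hapax (freq=1): as, can, does, farmer, here, roof, tell, their, through

9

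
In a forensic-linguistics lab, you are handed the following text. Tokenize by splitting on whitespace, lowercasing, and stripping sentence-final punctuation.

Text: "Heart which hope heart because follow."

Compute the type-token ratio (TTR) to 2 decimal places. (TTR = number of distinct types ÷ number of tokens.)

0.83

N = 6 tokens, V = 5 types.
TTR = V / N = 5 / 6 = 0.83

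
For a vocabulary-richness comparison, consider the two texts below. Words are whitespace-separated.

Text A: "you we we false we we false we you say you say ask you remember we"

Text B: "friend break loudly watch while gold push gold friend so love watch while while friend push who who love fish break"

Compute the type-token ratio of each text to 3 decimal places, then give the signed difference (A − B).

TTR(A) = 6/16 = 0.375
TTR(B) = 11/21 = 0.524
Difference = 0.375 − 0.524 = -0.149

-0.149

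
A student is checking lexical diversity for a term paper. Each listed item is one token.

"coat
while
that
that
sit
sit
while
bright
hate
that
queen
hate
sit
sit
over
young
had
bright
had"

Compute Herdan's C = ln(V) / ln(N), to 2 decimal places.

N = 19, V = 10.
ln(V) = 2.302585, ln(N) = 2.944439
C = 2.302585 / 2.944439 = 0.78

0.78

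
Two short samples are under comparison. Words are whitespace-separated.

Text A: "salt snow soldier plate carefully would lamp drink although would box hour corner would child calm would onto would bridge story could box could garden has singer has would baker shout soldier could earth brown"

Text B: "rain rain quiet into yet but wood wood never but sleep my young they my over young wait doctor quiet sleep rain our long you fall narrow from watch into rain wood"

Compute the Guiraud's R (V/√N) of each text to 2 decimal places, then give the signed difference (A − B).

0.52

A: V=25, N=35, R=4.23
B: V=21, N=32, R=3.71
Difference = 4.23 − 3.71 = 0.52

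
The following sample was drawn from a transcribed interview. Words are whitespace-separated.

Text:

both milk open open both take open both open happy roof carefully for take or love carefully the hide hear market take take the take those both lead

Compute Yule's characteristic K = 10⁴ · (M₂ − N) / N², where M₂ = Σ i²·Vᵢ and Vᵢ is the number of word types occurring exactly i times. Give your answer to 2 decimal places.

Frequencies: take:5, both:4, open:4, carefully:2, the:2, milk:1, happy:1, roof:1, for:1, or:1, love:1, hide:1, hear:1, market:1, those:1, lead:1
N = 28. Frequency spectrum: V_1=11, V_2=2, V_4=2, V_5=1
M₂ = 1²·11 + 2²·2 + 4²·2 + 5²·1 = 76
K = 10000 × (76 − 28) / 28² = 612.24

612.24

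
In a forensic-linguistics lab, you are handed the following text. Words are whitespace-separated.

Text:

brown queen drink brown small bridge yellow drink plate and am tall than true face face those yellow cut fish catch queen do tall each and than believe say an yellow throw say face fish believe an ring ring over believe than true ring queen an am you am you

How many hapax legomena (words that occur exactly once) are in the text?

10

Frequencies: queen:3, yellow:3, am:3, than:3, face:3, believe:3, an:3, ring:3, brown:2, drink:2, and:2, tall:2, true:2, fish:2, say:2, you:2, small:1, bridge:1, plate:1, those:1, … (6 more, each freq 1)
Hapax (freq=1): bridge, catch, cut, do, each, over, plate, small, those, throw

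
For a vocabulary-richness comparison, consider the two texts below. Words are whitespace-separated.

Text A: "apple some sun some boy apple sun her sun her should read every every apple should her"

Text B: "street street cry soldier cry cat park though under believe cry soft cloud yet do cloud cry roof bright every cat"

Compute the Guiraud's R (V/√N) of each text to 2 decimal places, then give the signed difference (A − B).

A: V=8, N=17, R=1.94
B: V=15, N=21, R=3.27
Difference = 1.94 − 3.27 = -1.33

-1.33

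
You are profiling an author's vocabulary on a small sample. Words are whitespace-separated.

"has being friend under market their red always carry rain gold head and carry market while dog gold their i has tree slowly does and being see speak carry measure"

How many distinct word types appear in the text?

22

Distinct types: {always, and, being, carry, does, dog, friend, gold, has, head, i, market, measure, rain, red, see, slowly, speak, their, tree, under, while}
V = 22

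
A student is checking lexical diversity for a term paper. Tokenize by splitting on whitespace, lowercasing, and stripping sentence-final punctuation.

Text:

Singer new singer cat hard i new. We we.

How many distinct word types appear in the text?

Distinct types: {cat, hard, i, new, singer, we}
V = 6

6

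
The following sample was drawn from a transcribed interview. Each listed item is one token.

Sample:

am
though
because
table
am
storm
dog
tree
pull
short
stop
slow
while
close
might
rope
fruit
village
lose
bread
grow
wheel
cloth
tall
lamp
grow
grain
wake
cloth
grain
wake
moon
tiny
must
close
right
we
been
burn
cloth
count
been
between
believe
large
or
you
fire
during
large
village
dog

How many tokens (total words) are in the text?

Tokens: am, though, because, table, am, storm, dog, tree, pull, short, stop, slow, while, close, might, rope, fruit, village, lose, bread, grow, wheel, cloth, tall, lamp, grow, grain, wake, cloth, grain, wake, moon, tiny, must, close, right, we, been, burn, cloth, count, been, between, believe, large, or, you, fire, during, large, village, dog
N = 52

52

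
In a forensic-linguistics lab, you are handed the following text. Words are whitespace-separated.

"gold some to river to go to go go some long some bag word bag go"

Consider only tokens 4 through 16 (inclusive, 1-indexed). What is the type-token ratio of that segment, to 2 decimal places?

0.54

Segment tokens 4–16: river, to, go, to, go, go, some, long, some, bag, word, bag, go
Segment N = 13, segment V = 7.
TTR = 7 / 13 = 0.54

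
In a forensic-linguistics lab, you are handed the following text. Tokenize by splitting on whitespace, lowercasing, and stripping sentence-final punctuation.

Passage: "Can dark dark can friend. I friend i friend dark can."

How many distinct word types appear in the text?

Distinct types: {can, dark, friend, i}
V = 4

4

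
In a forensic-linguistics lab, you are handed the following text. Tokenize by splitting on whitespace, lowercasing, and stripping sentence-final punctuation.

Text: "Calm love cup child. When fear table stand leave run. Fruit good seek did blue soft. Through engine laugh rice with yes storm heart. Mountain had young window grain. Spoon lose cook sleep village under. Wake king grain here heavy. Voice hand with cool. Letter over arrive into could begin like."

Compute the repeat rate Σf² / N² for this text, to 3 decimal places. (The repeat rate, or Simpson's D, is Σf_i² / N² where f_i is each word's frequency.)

Frequencies: with:2, grain:2, calm:1, love:1, cup:1, child:1, when:1, fear:1, table:1, stand:1, leave:1, run:1, fruit:1, good:1, seek:1, did:1, blue:1, soft:1, through:1, engine:1, … (29 more, each freq 1)
Σf² = 55; N² = 2601
Repeat rate = 55 / 2601 = 0.021

0.021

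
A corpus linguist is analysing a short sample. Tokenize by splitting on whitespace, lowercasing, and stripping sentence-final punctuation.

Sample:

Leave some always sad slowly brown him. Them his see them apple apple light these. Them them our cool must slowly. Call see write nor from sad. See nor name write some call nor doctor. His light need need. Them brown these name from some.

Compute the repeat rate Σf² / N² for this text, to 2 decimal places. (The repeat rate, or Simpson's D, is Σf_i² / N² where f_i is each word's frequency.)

0.05

Frequencies: them:5, some:3, see:3, nor:3, sad:2, slowly:2, brown:2, his:2, apple:2, light:2, these:2, call:2, write:2, from:2, name:2, need:2, leave:1, always:1, him:1, our:1, … (3 more, each freq 1)
Σf² = 107; N² = 2025
Repeat rate = 107 / 2025 = 0.05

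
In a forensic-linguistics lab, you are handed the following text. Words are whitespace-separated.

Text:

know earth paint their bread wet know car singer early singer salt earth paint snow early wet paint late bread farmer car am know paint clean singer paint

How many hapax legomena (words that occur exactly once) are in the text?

Frequencies: paint:5, know:3, singer:3, earth:2, bread:2, wet:2, car:2, early:2, their:1, salt:1, snow:1, late:1, farmer:1, am:1, clean:1
Hapax (freq=1): am, clean, farmer, late, salt, snow, their

7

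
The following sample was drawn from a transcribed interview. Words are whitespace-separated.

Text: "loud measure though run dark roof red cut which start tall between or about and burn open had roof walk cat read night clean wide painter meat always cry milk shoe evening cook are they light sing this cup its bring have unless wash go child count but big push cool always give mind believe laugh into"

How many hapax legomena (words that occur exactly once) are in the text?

53

Frequencies: roof:2, always:2, loud:1, measure:1, though:1, run:1, dark:1, red:1, cut:1, which:1, start:1, tall:1, between:1, or:1, about:1, and:1, burn:1, open:1, had:1, walk:1, … (35 more, each freq 1)
Hapax (freq=1): about, and, are, believe, between, big, bring, burn, but, cat, child, clean, cook, cool, count, cry, cup, cut, dark, evening, give, go, had, have, into, its, laugh, light, loud, measure, meat, milk, mind, night, open, or, painter, push, read, red, run, shoe, sing, start, tall, they, this, though, unless, walk, wash, which, wide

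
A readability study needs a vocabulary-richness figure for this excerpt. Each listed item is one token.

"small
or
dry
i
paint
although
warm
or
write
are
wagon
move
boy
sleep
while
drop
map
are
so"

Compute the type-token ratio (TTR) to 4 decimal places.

0.8947

N = 19 tokens, V = 17 types.
TTR = V / N = 17 / 19 = 0.8947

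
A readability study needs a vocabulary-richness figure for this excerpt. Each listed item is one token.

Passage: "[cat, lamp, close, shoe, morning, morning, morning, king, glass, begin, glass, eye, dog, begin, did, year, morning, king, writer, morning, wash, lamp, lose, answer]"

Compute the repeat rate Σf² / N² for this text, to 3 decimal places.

0.090

Frequencies: morning:5, lamp:2, king:2, glass:2, begin:2, cat:1, close:1, shoe:1, eye:1, dog:1, did:1, year:1, writer:1, wash:1, lose:1, answer:1
Σf² = 52; N² = 576
Repeat rate = 52 / 576 = 0.090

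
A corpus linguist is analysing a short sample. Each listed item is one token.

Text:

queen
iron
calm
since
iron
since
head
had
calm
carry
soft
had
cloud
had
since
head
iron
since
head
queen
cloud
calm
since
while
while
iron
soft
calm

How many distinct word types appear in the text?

Distinct types: {calm, carry, cloud, had, head, iron, queen, since, soft, while}
V = 10

10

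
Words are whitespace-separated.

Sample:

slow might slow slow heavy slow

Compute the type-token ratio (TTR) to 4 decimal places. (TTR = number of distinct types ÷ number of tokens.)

N = 6 tokens, V = 3 types.
TTR = V / N = 3 / 6 = 0.5000

0.5000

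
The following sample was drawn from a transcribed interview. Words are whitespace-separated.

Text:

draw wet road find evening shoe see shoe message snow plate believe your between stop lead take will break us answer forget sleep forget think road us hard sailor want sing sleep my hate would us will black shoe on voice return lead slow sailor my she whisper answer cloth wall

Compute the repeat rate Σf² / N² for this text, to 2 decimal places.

0.03

Frequencies: shoe:3, us:3, road:2, lead:2, will:2, answer:2, forget:2, sleep:2, sailor:2, my:2, draw:1, wet:1, find:1, evening:1, see:1, message:1, snow:1, plate:1, believe:1, your:1, … (19 more, each freq 1)
Σf² = 79; N² = 2601
Repeat rate = 79 / 2601 = 0.03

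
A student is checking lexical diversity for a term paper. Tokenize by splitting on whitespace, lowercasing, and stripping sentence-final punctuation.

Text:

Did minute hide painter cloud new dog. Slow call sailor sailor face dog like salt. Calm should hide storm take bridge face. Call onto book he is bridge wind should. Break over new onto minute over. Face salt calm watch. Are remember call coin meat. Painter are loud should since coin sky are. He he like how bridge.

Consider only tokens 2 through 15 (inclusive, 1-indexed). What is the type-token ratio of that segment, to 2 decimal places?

Segment tokens 2–15: minute, hide, painter, cloud, new, dog, slow, call, sailor, sailor, face, dog, like, salt
Segment N = 14, segment V = 12.
TTR = 12 / 14 = 0.86

0.86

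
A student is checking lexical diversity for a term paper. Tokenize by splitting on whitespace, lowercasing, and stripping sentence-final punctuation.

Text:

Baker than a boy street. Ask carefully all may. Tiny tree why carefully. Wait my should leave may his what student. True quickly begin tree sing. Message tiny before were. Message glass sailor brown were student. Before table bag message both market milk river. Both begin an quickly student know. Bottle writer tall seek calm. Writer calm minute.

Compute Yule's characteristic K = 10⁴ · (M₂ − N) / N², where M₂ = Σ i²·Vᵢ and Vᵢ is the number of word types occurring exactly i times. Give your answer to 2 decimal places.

Frequencies: student:3, message:3, carefully:2, may:2, tiny:2, tree:2, quickly:2, begin:2, before:2, were:2, both:2, writer:2, calm:2, baker:1, than:1, a:1, boy:1, street:1, ask:1, all:1, … (23 more, each freq 1)
N = 58. Frequency spectrum: V_1=30, V_2=11, V_3=2
M₂ = 1²·30 + 2²·11 + 3²·2 = 92
K = 10000 × (92 − 58) / 58² = 101.07

101.07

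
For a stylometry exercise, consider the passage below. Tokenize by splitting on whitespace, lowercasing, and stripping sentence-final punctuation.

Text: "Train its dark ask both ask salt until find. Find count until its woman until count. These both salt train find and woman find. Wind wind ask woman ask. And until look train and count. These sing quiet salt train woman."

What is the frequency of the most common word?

Frequencies: train:4, ask:4, until:4, find:4, woman:4, salt:3, count:3, and:3, its:2, both:2, these:2, wind:2, dark:1, look:1, sing:1, quiet:1
Most common: 'train' with frequency 4.

4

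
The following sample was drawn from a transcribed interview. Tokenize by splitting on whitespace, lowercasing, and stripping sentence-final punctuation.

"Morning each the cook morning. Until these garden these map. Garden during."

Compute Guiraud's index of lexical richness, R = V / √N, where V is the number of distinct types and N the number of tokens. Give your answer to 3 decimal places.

N = 12, V = 9.
√N = 3.464102
R = 9 / 3.464102 = 2.598

2.598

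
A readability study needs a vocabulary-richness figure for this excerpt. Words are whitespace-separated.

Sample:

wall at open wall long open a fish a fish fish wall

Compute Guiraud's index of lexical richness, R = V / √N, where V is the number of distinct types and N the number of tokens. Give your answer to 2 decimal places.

1.73

N = 12, V = 6.
√N = 3.464102
R = 6 / 3.464102 = 1.73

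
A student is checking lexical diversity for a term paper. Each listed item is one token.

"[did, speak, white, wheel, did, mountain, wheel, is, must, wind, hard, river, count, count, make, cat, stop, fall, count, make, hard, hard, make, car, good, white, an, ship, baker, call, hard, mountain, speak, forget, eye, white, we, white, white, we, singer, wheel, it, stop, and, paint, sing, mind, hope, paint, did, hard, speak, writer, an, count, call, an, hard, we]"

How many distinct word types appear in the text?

32

Distinct types: {an, and, baker, call, car, cat, count, did, eye, fall, forget, good, hard, hope, is, it, make, mind, mountain, must, paint, river, ship, sing, singer, speak, stop, we, wheel, white, wind, writer}
V = 32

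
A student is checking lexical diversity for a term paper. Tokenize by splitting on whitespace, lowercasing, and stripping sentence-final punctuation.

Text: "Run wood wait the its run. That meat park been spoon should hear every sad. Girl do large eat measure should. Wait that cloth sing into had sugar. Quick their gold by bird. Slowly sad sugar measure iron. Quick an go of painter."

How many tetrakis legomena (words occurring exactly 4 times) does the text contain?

Frequencies: run:2, wait:2, that:2, should:2, sad:2, measure:2, sugar:2, quick:2, wood:1, the:1, its:1, meat:1, park:1, been:1, spoon:1, hear:1, every:1, girl:1, do:1, large:1, … (15 more, each freq 1)
Words with frequency 4: (none)

0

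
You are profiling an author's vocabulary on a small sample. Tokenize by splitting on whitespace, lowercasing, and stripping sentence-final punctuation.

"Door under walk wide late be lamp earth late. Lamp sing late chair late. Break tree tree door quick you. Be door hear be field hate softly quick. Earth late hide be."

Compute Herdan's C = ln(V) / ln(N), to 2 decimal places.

N = 32, V = 19.
ln(V) = 2.944439, ln(N) = 3.465736
C = 2.944439 / 3.465736 = 0.85

0.85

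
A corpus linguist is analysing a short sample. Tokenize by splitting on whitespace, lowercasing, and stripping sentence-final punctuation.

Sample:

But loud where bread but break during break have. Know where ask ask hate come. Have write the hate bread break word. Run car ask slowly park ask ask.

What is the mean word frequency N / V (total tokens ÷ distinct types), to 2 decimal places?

N = 29 tokens, V = 18 types.
Mean frequency = N / V = 29 / 18 = 1.61

1.61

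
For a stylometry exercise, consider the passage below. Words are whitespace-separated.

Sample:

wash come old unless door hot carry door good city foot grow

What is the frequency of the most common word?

Frequencies: door:2, wash:1, come:1, old:1, unless:1, hot:1, carry:1, good:1, city:1, foot:1, grow:1
Most common: 'door' with frequency 2.

2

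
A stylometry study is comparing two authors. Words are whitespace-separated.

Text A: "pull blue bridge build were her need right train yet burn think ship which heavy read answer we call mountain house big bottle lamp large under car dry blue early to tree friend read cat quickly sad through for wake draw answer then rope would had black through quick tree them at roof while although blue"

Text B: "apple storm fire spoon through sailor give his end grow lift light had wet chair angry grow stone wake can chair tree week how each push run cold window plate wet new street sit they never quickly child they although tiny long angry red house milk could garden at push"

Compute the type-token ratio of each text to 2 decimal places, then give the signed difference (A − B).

TTR(A) = 50/56 = 0.89
TTR(B) = 44/50 = 0.88
Difference = 0.89 − 0.88 = 0.01

0.01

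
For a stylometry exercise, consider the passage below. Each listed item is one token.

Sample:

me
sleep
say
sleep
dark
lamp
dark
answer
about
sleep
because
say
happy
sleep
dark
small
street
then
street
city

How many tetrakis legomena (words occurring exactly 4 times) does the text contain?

Frequencies: sleep:4, dark:3, say:2, street:2, me:1, lamp:1, answer:1, about:1, because:1, happy:1, small:1, then:1, city:1
Words with frequency 4: sleep

1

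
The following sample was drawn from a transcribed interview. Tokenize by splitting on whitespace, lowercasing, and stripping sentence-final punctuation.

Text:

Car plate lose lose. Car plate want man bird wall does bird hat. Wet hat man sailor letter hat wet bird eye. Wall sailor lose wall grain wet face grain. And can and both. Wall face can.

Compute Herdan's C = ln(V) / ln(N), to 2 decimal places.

N = 37, V = 18.
ln(V) = 2.890372, ln(N) = 3.610918
C = 2.890372 / 3.610918 = 0.80

0.80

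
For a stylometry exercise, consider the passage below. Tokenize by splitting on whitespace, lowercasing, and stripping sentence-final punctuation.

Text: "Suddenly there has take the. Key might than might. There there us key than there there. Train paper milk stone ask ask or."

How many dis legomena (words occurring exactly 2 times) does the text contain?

4

Frequencies: there:5, key:2, might:2, than:2, ask:2, suddenly:1, has:1, take:1, the:1, us:1, train:1, paper:1, milk:1, stone:1, or:1
Words with frequency 2: ask, key, might, than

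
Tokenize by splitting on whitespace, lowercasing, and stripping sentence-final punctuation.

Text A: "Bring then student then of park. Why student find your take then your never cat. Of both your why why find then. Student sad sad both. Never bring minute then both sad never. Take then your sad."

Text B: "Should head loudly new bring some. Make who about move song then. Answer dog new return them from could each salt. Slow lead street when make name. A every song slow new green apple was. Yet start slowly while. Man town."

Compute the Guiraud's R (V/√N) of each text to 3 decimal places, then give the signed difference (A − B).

A: V=14, N=37, R=2.302
B: V=36, N=41, R=5.622
Difference = 2.302 − 5.622 = -3.320

-3.320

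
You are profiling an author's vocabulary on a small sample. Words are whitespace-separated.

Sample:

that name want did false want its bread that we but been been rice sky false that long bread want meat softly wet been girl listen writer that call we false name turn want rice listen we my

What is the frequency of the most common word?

Frequencies: that:4, want:4, false:3, we:3, been:3, name:2, bread:2, rice:2, listen:2, did:1, its:1, but:1, sky:1, long:1, meat:1, softly:1, wet:1, girl:1, writer:1, call:1, … (2 more, each freq 1)
Most common: 'that' with frequency 4.

4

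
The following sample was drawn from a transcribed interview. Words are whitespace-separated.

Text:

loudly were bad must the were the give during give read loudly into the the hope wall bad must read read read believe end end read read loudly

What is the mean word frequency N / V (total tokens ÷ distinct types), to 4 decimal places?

2.1538

N = 28 tokens, V = 13 types.
Mean frequency = N / V = 28 / 13 = 2.1538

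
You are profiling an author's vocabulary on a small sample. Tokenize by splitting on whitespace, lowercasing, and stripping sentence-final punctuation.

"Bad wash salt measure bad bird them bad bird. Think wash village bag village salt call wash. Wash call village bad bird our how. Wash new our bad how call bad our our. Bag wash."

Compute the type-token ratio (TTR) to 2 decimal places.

N = 35 tokens, V = 13 types.
TTR = V / N = 13 / 35 = 0.37

0.37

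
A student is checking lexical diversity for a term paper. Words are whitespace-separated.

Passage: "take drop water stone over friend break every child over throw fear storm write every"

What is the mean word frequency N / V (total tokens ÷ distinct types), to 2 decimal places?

N = 15 tokens, V = 13 types.
Mean frequency = N / V = 15 / 13 = 1.15

1.15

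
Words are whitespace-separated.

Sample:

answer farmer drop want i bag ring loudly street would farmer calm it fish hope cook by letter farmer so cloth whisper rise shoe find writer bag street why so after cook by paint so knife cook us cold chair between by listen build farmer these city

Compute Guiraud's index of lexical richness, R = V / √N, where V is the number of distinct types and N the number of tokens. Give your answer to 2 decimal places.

N = 47, V = 36.
√N = 6.855655
R = 36 / 6.855655 = 5.25

5.25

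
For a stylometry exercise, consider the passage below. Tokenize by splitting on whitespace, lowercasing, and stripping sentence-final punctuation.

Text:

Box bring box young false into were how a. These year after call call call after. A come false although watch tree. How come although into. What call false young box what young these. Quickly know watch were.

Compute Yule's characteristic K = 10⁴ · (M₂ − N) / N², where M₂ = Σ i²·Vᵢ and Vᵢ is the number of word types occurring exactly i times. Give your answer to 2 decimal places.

Frequencies: call:4, box:3, young:3, false:3, into:2, were:2, how:2, a:2, these:2, after:2, come:2, although:2, watch:2, what:2, bring:1, year:1, tree:1, quickly:1, know:1
N = 38. Frequency spectrum: V_1=5, V_2=10, V_3=3, V_4=1
M₂ = 1²·5 + 2²·10 + 3²·3 + 4²·1 = 88
K = 10000 × (88 − 38) / 38² = 346.26

346.26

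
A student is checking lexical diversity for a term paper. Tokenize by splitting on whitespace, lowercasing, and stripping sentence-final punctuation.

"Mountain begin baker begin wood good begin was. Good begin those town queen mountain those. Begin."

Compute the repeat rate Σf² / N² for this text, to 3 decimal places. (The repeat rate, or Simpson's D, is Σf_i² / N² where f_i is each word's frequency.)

Frequencies: begin:5, mountain:2, good:2, those:2, baker:1, wood:1, was:1, town:1, queen:1
Σf² = 42; N² = 256
Repeat rate = 42 / 256 = 0.164

0.164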